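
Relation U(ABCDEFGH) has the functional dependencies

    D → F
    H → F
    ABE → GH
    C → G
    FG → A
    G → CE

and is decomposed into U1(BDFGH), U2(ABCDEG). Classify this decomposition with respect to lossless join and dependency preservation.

lossless but not dependency-preserving

Lossless test: (BDG)⁺ = {ABCDEFGH}, which contains all of one fragment — lossless.
Dependency preservation: the restricted closure of {ABE} across the fragments never reaches {GH}, so ABE → GH cannot be enforced without a join — not preserved.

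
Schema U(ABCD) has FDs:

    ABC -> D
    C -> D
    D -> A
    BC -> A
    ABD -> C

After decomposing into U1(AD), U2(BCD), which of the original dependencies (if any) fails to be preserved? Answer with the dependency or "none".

none

ABC → D: restricted closure across fragments reaches D.
C → D lies within U2.
D → A lies within U1.
BC → A: restricted closure across fragments reaches A.
ABD → C: restricted closure across fragments reaches C.
Every dependency is enforceable on the fragments, so the decomposition is dependency-preserving.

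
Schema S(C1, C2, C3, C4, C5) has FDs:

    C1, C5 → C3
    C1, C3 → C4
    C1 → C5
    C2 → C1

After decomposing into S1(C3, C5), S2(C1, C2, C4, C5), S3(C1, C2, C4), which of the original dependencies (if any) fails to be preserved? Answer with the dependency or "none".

C1, C5 → C3

Check C1, C5 → C3: no single fragment contains all of {C1, C3, C5}, and the restricted closure of {C1, C5} across the fragments never reaches {C3}.
C1, C3 → C4 is preserved.
C1 → C5 is preserved.
C2 → C1 is preserved.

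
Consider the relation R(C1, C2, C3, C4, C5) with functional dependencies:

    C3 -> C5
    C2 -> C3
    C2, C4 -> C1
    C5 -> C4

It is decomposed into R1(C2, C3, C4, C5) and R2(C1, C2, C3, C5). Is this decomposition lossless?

Common attributes: R1 ∩ R2 = {C2, C3, C5}.
Closure of {C2, C3, C5}: C5 → C4 applies, adding C4; C2, C4 → C1 applies, adding C1. So (C2, C3, C5)⁺ = {C1, C2, C3, C4, C5}.
This closure contains every attribute of R1, so R1 ∩ R2 → R1. The join is lossless.

Yes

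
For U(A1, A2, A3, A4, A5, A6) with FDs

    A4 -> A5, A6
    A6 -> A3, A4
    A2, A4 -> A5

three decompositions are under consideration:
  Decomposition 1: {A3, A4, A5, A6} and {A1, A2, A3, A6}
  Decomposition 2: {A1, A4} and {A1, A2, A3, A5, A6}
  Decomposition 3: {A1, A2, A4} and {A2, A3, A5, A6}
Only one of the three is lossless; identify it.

Decomposition 1

Decomposition 1: common = {A3, A6}, closure = {A3, A4, A5, A6} → lossless.
Decomposition 2: common = {A1}, closure = {A1} → lossy.
Decomposition 3: common = {A2}, closure = {A2} → lossy.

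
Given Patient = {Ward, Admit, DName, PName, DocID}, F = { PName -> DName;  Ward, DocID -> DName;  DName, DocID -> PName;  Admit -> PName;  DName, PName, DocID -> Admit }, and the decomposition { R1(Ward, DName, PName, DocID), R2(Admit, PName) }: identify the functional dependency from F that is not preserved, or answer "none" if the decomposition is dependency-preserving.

DName, PName, DocID -> Admit

Check DName, PName, DocID → Admit: no single fragment contains all of {Admit, DName, PName, DocID}, and the restricted closure of {DName, PName, DocID} across the fragments never reaches {Admit}.
PName → DName is preserved.
Ward, DocID → DName is preserved.
DName, DocID → PName is preserved.
Admit → PName is preserved.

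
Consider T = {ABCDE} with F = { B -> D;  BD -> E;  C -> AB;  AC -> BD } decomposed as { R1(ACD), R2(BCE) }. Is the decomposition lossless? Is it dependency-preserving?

lossless but not dependency-preserving

Lossless test: (C)⁺ = {ABCDE}, which contains all of one fragment — lossless.
Dependency preservation: the restricted closure of {B} across the fragments never reaches {D}, so B → D cannot be enforced without a join — not preserved.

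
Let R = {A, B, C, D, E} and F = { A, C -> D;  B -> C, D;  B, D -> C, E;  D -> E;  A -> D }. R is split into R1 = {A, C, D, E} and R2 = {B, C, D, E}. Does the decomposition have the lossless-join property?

No

Common attributes: R1 ∩ R2 = {C, D, E}.
No dependency enlarges {C, D, E}, so (C, D, E)⁺ = {C, D, E}.
The closure contains neither all of R1 = {A, C, D, E} nor all of R2 = {B, C, D, E}, so the common attributes are not a superkey of either fragment. The join is lossy.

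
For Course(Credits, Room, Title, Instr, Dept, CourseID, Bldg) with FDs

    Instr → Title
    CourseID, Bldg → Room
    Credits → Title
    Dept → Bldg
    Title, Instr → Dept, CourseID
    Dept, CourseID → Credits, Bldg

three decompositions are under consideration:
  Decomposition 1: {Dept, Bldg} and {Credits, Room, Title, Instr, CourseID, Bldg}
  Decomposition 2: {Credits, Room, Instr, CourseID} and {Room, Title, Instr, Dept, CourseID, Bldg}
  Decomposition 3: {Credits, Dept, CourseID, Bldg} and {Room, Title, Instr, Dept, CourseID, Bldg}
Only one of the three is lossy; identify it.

Decomposition 1

Decomposition 1: common = {Bldg}, closure = {Bldg} → lossy.
Decomposition 2: common = {Room, Instr, CourseID}, closure = {Credits, Room, Title, Instr, Dept, CourseID, Bldg} → lossless.
Decomposition 3: common = {Dept, CourseID, Bldg}, closure = {Credits, Room, Title, Dept, CourseID, Bldg} → lossless.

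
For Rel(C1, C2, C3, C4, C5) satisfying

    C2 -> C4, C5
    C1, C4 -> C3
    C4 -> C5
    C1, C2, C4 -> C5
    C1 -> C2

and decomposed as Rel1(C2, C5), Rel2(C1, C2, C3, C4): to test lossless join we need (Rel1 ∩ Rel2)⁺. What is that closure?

C2, C4, C5

Rel1 ∩ Rel2 = {C2}.
C2 → C4, C5 applies, adding C4, C5
Closure: {C2, C4, C5}.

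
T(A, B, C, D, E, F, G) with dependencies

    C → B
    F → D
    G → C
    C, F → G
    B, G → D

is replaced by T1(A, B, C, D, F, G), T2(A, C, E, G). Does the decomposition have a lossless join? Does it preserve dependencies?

lossy but dependency-preserving

Lossless test: (A, C, G)⁺ = {A, B, C, D, G}, which is a superkey of neither fragment — lossy.
Dependency preservation: every FD's attributes lie within a single fragment, so each can be enforced locally — preserved.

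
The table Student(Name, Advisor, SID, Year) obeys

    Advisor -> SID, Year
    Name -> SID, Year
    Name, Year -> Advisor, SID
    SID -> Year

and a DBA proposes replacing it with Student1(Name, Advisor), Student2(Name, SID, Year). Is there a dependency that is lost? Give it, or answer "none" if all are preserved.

Check Advisor → SID, Year: no single fragment contains all of {Advisor, SID, Year}, and the restricted closure of {Advisor} across the fragments never reaches {SID, Year}.
Name → SID, Year is preserved.
Name, Year → Advisor, SID is preserved.
SID → Year is preserved.

Advisor -> SID, Year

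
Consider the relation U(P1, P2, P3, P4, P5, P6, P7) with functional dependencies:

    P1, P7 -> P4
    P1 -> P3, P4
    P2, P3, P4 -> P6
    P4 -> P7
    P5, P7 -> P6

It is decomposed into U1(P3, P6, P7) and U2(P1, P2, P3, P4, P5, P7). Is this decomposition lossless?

Common attributes: U1 ∩ U2 = {P3, P7}.
No dependency enlarges {P3, P7}, so (P3, P7)⁺ = {P3, P7}.
The closure contains neither all of U1 = {P3, P6, P7} nor all of U2 = {P1, P2, P3, P4, P5, P7}, so the common attributes are not a superkey of either fragment. The join is lossy.

No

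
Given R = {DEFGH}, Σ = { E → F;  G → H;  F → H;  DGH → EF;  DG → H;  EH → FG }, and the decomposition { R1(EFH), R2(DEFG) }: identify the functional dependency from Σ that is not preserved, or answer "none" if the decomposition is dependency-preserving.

Check G → H: no single fragment contains all of {GH}, and the restricted closure of {G} across the fragments never reaches {H}.
E → F is preserved.
F → H is preserved.
DGH → EF is preserved.
DG → H is preserved.
EH → FG is preserved.

G → H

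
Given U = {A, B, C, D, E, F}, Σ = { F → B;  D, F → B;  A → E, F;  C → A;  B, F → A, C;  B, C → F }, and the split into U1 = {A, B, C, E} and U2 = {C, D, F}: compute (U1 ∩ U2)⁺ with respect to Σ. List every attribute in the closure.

U1 ∩ U2 = {C}.
C → A applies, adding A
A → E, F applies, adding E, F
F → B applies, adding B
Closure: {A, B, C, E, F}.

A, B, C, E, F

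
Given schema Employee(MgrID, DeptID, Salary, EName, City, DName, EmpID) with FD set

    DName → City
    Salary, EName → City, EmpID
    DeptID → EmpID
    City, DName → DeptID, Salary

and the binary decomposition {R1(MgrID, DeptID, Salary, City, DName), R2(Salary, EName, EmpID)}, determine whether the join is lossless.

No

Common attributes: R1 ∩ R2 = {Salary}.
No dependency enlarges {Salary}, so (Salary)⁺ = {Salary}.
The closure contains neither all of R1 = {MgrID, DeptID, Salary, City, DName} nor all of R2 = {Salary, EName, EmpID}, so the common attributes are not a superkey of either fragment. The join is lossy.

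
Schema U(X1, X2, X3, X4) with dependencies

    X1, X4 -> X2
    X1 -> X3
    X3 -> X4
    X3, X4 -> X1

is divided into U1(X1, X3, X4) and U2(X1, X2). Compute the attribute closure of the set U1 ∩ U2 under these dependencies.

X1, X2, X3, X4

U1 ∩ U2 = {X1}.
X1 → X3 applies, adding X3
X3 → X4 applies, adding X4
X1, X4 → X2 applies, adding X2
Closure: {X1, X2, X3, X4}.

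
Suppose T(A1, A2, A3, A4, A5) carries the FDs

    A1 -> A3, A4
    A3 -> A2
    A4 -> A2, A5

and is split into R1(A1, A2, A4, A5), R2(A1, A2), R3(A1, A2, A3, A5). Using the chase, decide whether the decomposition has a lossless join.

Yes

Chase test. Columns are A1, A2, A3, A4, A5; row i has aⱼ where attribute j ∈ Ri, else bᵢⱼ.
Initial tableau (one row per fragment):
  row 1: a1 a2 b13 a4 a5
  row 2: a1 a2 b23 b24 b25
  row 3: a1 a2 a3 b34 a5
Rows 1 and 2 agree on A1; apply A1→A3, A4 and equate their A3, A4 entries.
Rows 1 and 3 agree on A1; apply A1→A3, A4 and equate their A3, A4 entries.
Rows 1 and 2 agree on A4; apply A4→A2, A5 and equate their A2, A5 entries.
Row 1 is now all distinguished symbols — the join is lossless.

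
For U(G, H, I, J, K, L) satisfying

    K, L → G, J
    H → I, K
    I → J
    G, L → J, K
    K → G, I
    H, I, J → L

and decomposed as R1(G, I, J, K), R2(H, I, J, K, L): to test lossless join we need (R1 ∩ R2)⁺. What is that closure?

R1 ∩ R2 = {I, J, K}.
K → G, I applies, adding G
Closure: {G, I, J, K}.

G, I, J, K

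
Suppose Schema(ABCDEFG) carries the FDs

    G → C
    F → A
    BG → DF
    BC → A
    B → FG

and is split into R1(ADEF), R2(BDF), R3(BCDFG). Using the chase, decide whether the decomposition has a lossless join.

Chase test. Columns are ABCDEFG; row i has aⱼ where attribute j ∈ Ri, else bᵢⱼ.
Initial tableau (one row per fragment):
  row 1: a1 b12 b13 a4 a5 a6 b17
  row 2: b21 a2 b23 a4 b25 a6 b27
  row 3: b31 a2 a3 a4 b35 a6 a7
Rows 1 and 2 agree on F; apply F→A and equate their A entries.
Rows 1 and 3 agree on F; apply F→A and equate their A entries.
Rows 2 and 3 agree on B; apply B→FG and equate their FG entries.
Rows 2 and 3 agree on G; apply G→C and equate their C entries.
No row becomes fully distinguished — the join is lossy.

No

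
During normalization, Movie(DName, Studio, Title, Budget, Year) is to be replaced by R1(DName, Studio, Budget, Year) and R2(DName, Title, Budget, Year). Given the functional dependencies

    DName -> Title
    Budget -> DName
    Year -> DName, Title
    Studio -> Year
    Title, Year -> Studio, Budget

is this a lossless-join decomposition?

Yes

Common attributes: R1 ∩ R2 = {DName, Budget, Year}.
Closure of {DName, Budget, Year}: DName → Title applies, adding Title; Title, Year → Studio, Budget applies, adding Studio. So (DName, Budget, Year)⁺ = {DName, Studio, Title, Budget, Year}.
This closure contains every attribute of R1, so R1 ∩ R2 → R1. The join is lossless.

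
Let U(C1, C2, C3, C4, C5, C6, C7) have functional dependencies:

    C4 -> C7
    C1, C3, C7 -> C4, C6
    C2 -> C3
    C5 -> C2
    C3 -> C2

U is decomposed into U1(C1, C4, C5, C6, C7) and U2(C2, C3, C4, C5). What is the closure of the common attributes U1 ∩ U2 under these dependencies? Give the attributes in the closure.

U1 ∩ U2 = {C4, C5}.
C4 → C7 applies, adding C7
C5 → C2 applies, adding C2
C2 → C3 applies, adding C3
Closure: {C2, C3, C4, C5, C7}.

C2, C3, C4, C5, C7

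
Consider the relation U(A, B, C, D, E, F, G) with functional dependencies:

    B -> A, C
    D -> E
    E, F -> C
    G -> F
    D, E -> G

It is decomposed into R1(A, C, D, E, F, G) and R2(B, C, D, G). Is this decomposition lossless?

No

Common attributes: R1 ∩ R2 = {C, D, G}.
Closure of {C, D, G}: D → E applies, adding E; G → F applies, adding F. So (C, D, G)⁺ = {C, D, E, F, G}.
The closure contains neither all of R1 = {A, C, D, E, F, G} nor all of R2 = {B, C, D, G}, so the common attributes are not a superkey of either fragment. The join is lossy.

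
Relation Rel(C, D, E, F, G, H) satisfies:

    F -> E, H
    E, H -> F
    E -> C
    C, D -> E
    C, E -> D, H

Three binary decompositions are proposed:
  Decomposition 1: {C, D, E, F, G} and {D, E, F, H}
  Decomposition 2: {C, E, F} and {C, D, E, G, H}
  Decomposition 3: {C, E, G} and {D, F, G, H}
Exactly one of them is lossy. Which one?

Decomposition 3

Decomposition 1: common = {D, E, F}, closure = {C, D, E, F, H} → lossless.
Decomposition 2: common = {C, E}, closure = {C, D, E, F, H} → lossless.
Decomposition 3: common = {G}, closure = {G} → lossy.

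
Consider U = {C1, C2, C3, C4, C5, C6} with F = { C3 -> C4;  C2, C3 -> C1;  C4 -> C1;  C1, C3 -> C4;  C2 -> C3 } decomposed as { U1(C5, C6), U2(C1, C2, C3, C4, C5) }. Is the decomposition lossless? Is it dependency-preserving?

lossy but dependency-preserving

Lossless test: (C5)⁺ = {C5}, which is a superkey of neither fragment — lossy.
Dependency preservation: every FD's attributes lie within a single fragment, so each can be enforced locally — preserved.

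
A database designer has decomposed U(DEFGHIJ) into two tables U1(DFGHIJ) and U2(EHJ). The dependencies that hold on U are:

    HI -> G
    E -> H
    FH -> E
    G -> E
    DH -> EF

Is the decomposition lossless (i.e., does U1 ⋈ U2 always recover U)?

No

Common attributes: U1 ∩ U2 = {HJ}.
No dependency enlarges {HJ}, so (HJ)⁺ = {HJ}.
The closure contains neither all of U1 = {DFGHIJ} nor all of U2 = {EHJ}, so the common attributes are not a superkey of either fragment. The join is lossy.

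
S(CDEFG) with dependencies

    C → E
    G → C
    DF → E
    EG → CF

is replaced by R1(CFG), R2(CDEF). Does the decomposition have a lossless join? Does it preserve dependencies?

lossy but dependency-preserving

Lossless test: (CF)⁺ = {CEF}, which is a superkey of neither fragment — lossy.
Dependency preservation: EG → CF is not contained in any single fragment, but the restricted closure of its left-hand side across the fragments still reaches the right-hand side; the remaining FDs each lie inside some fragment. All dependencies are preserved.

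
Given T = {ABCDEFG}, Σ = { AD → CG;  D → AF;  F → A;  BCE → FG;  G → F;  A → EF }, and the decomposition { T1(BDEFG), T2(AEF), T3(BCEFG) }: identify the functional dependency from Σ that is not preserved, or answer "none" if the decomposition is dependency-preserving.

AD → CG

Check AD → CG: no single fragment contains all of {ACDG}, and the restricted closure of {AD} across the fragments never reaches {CG}.
D → AF is preserved.
F → A is preserved.
BCE → FG is preserved.
G → F is preserved.
A → EF is preserved.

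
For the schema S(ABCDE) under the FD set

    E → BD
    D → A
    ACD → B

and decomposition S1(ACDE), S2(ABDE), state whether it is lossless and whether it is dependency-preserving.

lossless but not dependency-preserving

Lossless test: (ADE)⁺ = {ABDE}, which contains all of one fragment — lossless.
Dependency preservation: the restricted closure of {ACD} across the fragments never reaches {B}, so ACD → B cannot be enforced without a join — not preserved.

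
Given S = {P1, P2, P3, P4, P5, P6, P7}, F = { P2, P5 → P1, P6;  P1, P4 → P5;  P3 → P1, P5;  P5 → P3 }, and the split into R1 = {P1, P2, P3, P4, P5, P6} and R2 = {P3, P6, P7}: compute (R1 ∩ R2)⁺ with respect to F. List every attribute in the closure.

P1, P3, P5, P6

R1 ∩ R2 = {P3, P6}.
P3 → P1, P5 applies, adding P1, P5
Closure: {P1, P3, P5, P6}.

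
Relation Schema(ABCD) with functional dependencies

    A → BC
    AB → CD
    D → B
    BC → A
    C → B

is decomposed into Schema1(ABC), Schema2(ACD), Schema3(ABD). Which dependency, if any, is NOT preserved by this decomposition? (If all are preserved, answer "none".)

A → BC lies within Schema1.
AB → CD: restricted closure across fragments reaches CD.
D → B lies within Schema3.
BC → A lies within Schema1.
C → B lies within Schema1.
Every dependency is enforceable on the fragments, so the decomposition is dependency-preserving.

none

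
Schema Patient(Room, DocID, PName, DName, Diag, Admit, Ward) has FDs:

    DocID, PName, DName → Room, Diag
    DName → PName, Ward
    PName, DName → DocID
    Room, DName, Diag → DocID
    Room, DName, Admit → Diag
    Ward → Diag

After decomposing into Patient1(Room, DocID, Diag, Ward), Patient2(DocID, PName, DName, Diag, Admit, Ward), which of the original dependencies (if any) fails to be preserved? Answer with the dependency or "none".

DocID, PName, DName → Room, Diag

Check DocID, PName, DName → Room, Diag: no single fragment contains all of {Room, DocID, PName, DName, Diag}, and the restricted closure of {DocID, PName, DName} across the fragments never reaches {Room, Diag}.
DName → PName, Ward is preserved.
PName, DName → DocID is preserved.
Room, DName, Diag → DocID is preserved.
Room, DName, Admit → Diag is preserved.
Ward → Diag is preserved.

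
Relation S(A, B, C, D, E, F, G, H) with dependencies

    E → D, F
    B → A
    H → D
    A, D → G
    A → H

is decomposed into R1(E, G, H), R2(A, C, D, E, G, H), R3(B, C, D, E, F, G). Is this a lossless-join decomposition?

No

Chase test. Columns are A, B, C, D, E, F, G, H; row i has aⱼ where attribute j ∈ Ri, else bᵢⱼ.
Initial tableau (one row per fragment):
  row 1: b11 b12 b13 b14 a5 b16 a7 a8
  row 2: a1 b22 a3 a4 a5 b26 a7 a8
  row 3: b31 a2 a3 a4 a5 a6 a7 b38
Rows 1 and 2 agree on E; apply E→D, F and equate their D, F entries.
Rows 1 and 3 agree on E; apply E→D, F and equate their D, F entries.
No row becomes fully distinguished — the join is lossy.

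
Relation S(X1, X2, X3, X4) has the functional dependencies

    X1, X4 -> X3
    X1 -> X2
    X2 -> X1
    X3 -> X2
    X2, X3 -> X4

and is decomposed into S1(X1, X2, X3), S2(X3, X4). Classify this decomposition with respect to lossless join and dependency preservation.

Lossless test: (X3)⁺ = {X1, X2, X3, X4}, which contains all of one fragment — lossless.
Dependency preservation: the restricted closure of {X1, X4} across the fragments never reaches {X3}, so X1, X4 → X3 cannot be enforced without a join — not preserved.

lossless but not dependency-preserving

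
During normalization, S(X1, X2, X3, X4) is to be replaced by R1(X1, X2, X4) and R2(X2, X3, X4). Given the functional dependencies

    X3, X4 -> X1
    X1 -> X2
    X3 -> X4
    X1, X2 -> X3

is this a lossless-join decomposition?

No

Common attributes: R1 ∩ R2 = {X2, X4}.
No dependency enlarges {X2, X4}, so (X2, X4)⁺ = {X2, X4}.
The closure contains neither all of R1 = {X1, X2, X4} nor all of R2 = {X2, X3, X4}, so the common attributes are not a superkey of either fragment. The join is lossy.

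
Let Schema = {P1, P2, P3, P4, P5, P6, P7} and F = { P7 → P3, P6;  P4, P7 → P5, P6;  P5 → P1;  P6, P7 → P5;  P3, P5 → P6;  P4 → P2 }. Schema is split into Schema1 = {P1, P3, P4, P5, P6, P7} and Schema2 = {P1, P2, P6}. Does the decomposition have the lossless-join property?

No

Common attributes: Schema1 ∩ Schema2 = {P1, P6}.
No dependency enlarges {P1, P6}, so (P1, P6)⁺ = {P1, P6}.
The closure contains neither all of Schema1 = {P1, P3, P4, P5, P6, P7} nor all of Schema2 = {P1, P2, P6}, so the common attributes are not a superkey of either fragment. The join is lossy.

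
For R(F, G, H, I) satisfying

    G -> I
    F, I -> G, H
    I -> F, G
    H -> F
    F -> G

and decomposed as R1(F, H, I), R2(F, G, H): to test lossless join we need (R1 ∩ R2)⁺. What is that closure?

F, G, H, I

R1 ∩ R2 = {F, H}.
F → G applies, adding G
G → I applies, adding I
Closure: {F, G, H, I}.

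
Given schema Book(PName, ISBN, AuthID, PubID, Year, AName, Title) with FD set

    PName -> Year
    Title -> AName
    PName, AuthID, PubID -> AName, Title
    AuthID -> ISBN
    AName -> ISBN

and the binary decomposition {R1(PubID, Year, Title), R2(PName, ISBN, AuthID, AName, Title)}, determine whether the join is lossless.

Common attributes: R1 ∩ R2 = {Title}.
Closure of {Title}: Title → AName applies, adding AName; AName → ISBN applies, adding ISBN. So (Title)⁺ = {ISBN, AName, Title}.
The closure contains neither all of R1 = {PubID, Year, Title} nor all of R2 = {PName, ISBN, AuthID, AName, Title}, so the common attributes are not a superkey of either fragment. The join is lossy.

No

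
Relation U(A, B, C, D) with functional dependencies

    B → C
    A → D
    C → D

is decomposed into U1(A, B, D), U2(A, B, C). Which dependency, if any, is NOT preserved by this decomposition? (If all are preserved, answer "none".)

C → D

Check C → D: no single fragment contains all of {C, D}, and the restricted closure of {C} across the fragments never reaches {D}.
B → C is preserved.
A → D is preserved.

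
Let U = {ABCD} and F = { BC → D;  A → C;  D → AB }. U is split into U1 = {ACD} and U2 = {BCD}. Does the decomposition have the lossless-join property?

Yes

Common attributes: U1 ∩ U2 = {CD}.
Closure of {CD}: D → AB applies, adding AB. So (CD)⁺ = {ABCD}.
This closure contains every attribute of U1, so U1 ∩ U2 → U1. The join is lossless.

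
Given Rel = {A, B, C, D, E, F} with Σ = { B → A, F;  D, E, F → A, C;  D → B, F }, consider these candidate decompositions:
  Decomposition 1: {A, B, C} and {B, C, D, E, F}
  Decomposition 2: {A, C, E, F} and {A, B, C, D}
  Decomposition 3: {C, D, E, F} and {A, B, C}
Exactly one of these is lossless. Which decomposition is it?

Decomposition 1: common = {B, C}, closure = {A, B, C, F} → lossless.
Decomposition 2: common = {A, C}, closure = {A, C} → lossy.
Decomposition 3: common = {C}, closure = {C} → lossy.

Decomposition 1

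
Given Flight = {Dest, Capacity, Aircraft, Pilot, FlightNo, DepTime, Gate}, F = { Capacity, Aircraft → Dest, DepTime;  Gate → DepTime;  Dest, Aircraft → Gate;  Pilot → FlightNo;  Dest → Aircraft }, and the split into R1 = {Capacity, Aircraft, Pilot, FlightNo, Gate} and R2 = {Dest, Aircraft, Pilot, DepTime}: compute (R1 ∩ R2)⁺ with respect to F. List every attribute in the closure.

R1 ∩ R2 = {Aircraft, Pilot}.
Pilot → FlightNo applies, adding FlightNo
Closure: {Aircraft, Pilot, FlightNo}.

Aircraft, Pilot, FlightNo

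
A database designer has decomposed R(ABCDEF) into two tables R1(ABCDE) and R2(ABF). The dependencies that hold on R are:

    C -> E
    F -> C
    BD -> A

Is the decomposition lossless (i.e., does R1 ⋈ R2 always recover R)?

Common attributes: R1 ∩ R2 = {AB}.
No dependency enlarges {AB}, so (AB)⁺ = {AB}.
The closure contains neither all of R1 = {ABCDE} nor all of R2 = {ABF}, so the common attributes are not a superkey of either fragment. The join is lossy.

No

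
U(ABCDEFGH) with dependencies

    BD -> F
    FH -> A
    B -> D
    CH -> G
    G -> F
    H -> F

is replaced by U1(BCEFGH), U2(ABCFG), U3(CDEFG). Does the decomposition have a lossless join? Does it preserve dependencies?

lossy and not dependency-preserving

Lossless test (chase): Rows 1 and 2 agree on B; apply B→D and equate their D entries. No row becomes fully distinguished — the join is lossy.
Dependency preservation: the restricted closure of {FH} across the fragments never reaches {A}, so FH → A cannot be enforced without a join — not preserved.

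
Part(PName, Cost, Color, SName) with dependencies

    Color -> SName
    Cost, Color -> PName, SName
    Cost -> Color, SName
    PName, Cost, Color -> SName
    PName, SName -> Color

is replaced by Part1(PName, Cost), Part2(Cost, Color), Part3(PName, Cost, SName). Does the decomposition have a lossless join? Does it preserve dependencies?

lossless but not dependency-preserving

Lossless test (chase): Rows 1 and 2 agree on Cost; apply Cost→Color, SName and equate their Color, SName entries. Rows 1 and 3 agree on Cost; apply Cost→Color, SName and equate their Color, SName entries. Rows 1 and 2 agree on Cost, Color; apply Cost, Color→PName, SName and equate their PName, SName entries. Row 1 is now all distinguished symbols — the join is lossless.
Dependency preservation: the restricted closure of {Color} across the fragments never reaches {SName}, so Color → SName cannot be enforced without a join — not preserved.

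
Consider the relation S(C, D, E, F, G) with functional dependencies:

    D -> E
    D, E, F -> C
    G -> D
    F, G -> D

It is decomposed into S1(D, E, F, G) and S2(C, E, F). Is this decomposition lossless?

No

Common attributes: S1 ∩ S2 = {E, F}.
No dependency enlarges {E, F}, so (E, F)⁺ = {E, F}.
The closure contains neither all of S1 = {D, E, F, G} nor all of S2 = {C, E, F}, so the common attributes are not a superkey of either fragment. The join is lossy.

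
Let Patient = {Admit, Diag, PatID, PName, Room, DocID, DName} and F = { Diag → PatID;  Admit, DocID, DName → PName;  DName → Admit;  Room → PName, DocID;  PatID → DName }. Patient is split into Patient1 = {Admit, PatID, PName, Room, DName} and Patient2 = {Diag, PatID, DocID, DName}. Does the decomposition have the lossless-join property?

No

Common attributes: Patient1 ∩ Patient2 = {PatID, DName}.
Closure of {PatID, DName}: DName → Admit applies, adding Admit. So (PatID, DName)⁺ = {Admit, PatID, DName}.
The closure contains neither all of Patient1 = {Admit, PatID, PName, Room, DName} nor all of Patient2 = {Diag, PatID, DocID, DName}, so the common attributes are not a superkey of either fragment. The join is lossy.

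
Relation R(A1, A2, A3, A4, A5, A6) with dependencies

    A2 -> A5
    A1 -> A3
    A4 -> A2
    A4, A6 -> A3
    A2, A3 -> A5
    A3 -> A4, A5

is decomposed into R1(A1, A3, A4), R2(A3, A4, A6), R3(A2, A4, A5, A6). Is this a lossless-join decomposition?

Chase test. Columns are A1, A2, A3, A4, A5, A6; row i has aⱼ where attribute j ∈ Ri, else bᵢⱼ.
Initial tableau (one row per fragment):
  row 1: a1 b12 a3 a4 b15 b16
  row 2: b21 b22 a3 a4 b25 a6
  row 3: b31 a2 b33 a4 a5 a6
Rows 1 and 2 agree on A4; apply A4→A2 and equate their A2 entries.
Rows 1 and 3 agree on A4; apply A4→A2 and equate their A2 entries.
Rows 2 and 3 agree on A4, A6; apply A4, A6→A3 and equate their A3 entries.
Rows 1 and 2 agree on A2, A3; apply A2, A3→A5 and equate their A5 entries.
Rows 1 and 3 agree on A2, A3; apply A2, A3→A5 and equate their A5 entries.
No row becomes fully distinguished — the join is lossy.

No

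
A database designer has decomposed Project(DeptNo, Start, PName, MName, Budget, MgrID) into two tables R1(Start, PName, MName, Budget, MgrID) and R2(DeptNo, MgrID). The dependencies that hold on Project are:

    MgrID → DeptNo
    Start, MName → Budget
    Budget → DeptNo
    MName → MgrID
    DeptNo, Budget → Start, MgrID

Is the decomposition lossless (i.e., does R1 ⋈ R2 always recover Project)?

Yes

Common attributes: R1 ∩ R2 = {MgrID}.
Closure of {MgrID}: MgrID → DeptNo applies, adding DeptNo. So (MgrID)⁺ = {DeptNo, MgrID}.
This closure contains every attribute of R2, so R1 ∩ R2 → R2. The join is lossless.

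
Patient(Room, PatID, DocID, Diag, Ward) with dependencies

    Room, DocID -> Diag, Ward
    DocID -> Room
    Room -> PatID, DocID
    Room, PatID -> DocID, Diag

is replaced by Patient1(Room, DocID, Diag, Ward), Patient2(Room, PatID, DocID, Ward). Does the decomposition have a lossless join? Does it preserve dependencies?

Lossless test: (Room, DocID, Ward)⁺ = {Room, PatID, DocID, Diag, Ward}, which contains all of one fragment — lossless.
Dependency preservation: Room, PatID → DocID, Diag is not contained in any single fragment, but the restricted closure of its left-hand side across the fragments still reaches the right-hand side; the remaining FDs each lie inside some fragment. All dependencies are preserved.

lossless and dependency-preserving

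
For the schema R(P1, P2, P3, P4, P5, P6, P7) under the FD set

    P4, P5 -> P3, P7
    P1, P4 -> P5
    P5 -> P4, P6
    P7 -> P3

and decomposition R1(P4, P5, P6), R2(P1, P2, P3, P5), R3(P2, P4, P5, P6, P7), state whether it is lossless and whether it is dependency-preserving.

Lossless test (chase): Rows 1 and 3 agree on P4, P5; apply P4, P5→P3, P7 and equate their P3, P7 entries. Rows 1 and 2 agree on P5; apply P5→P4, P6 and equate their P4, P6 entries. Rows 1 and 2 agree on P4, P5; apply P4, P5→P3, P7 and equate their P3, P7 entries. Row 2 is now all distinguished symbols — the join is lossless.
Dependency preservation: the restricted closure of {P1, P4} across the fragments never reaches {P5}, so P1, P4 → P5 cannot be enforced without a join — not preserved.

lossless but not dependency-preserving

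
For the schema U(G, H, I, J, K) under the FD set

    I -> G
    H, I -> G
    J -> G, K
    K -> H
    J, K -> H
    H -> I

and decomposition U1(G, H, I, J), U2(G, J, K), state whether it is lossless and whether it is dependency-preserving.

Lossless test: (G, J)⁺ = {G, H, I, J, K}, which contains all of one fragment — lossless.
Dependency preservation: the restricted closure of {K} across the fragments never reaches {H}, so K → H cannot be enforced without a join — not preserved.

lossless but not dependency-preserving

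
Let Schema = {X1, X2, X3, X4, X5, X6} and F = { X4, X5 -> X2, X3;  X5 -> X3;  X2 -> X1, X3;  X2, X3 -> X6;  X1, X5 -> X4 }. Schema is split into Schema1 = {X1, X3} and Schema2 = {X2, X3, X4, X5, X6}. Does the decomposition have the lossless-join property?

No

Common attributes: Schema1 ∩ Schema2 = {X3}.
No dependency enlarges {X3}, so (X3)⁺ = {X3}.
The closure contains neither all of Schema1 = {X1, X3} nor all of Schema2 = {X2, X3, X4, X5, X6}, so the common attributes are not a superkey of either fragment. The join is lossy.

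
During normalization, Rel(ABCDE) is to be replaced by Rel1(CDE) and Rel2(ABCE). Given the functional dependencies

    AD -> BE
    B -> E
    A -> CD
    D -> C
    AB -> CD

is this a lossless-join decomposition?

Common attributes: Rel1 ∩ Rel2 = {CE}.
No dependency enlarges {CE}, so (CE)⁺ = {CE}.
The closure contains neither all of Rel1 = {CDE} nor all of Rel2 = {ABCE}, so the common attributes are not a superkey of either fragment. The join is lossy.

No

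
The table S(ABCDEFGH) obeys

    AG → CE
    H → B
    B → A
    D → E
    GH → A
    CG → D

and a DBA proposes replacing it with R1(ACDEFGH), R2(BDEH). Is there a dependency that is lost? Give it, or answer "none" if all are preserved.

Check B → A: no single fragment contains all of {AB}, and the restricted closure of {B} across the fragments never reaches {A}.
AG → CE is preserved.
H → B is preserved.
D → E is preserved.
GH → A is preserved.
CG → D is preserved.

B → A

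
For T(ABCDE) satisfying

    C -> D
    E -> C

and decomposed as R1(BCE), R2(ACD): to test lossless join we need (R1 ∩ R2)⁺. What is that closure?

R1 ∩ R2 = {C}.
C → D applies, adding D
Closure: {CD}.

CD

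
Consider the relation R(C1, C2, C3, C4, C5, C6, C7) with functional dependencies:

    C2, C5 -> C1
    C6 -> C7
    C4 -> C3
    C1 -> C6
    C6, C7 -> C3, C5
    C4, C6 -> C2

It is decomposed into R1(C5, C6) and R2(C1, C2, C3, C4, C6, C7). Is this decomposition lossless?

Yes

Common attributes: R1 ∩ R2 = {C6}.
Closure of {C6}: C6 → C7 applies, adding C7; C6, C7 → C3, C5 applies, adding C3, C5. So (C6)⁺ = {C3, C5, C6, C7}.
This closure contains every attribute of R1, so R1 ∩ R2 → R1. The join is lossless.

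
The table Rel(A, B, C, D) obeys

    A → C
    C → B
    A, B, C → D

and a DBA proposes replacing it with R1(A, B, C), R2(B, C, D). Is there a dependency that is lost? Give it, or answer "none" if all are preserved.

Check A, B, C → D: no single fragment contains all of {A, B, C, D}, and the restricted closure of {A, B, C} across the fragments never reaches {D}.
A → C is preserved.
C → B is preserved.

A, B, C → D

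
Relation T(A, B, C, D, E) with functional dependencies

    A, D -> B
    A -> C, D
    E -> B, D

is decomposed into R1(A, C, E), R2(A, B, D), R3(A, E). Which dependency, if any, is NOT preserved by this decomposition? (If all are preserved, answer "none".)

Check E → B, D: no single fragment contains all of {B, D, E}, and the restricted closure of {E} across the fragments never reaches {B, D}.
A, D → B is preserved.
A → C, D is preserved.

E -> B, D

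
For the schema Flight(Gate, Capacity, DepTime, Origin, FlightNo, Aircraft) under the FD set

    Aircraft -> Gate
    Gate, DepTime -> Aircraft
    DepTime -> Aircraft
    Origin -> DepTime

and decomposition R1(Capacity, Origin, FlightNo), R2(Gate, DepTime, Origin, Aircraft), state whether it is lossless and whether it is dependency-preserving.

Lossless test: (Origin)⁺ = {Gate, DepTime, Origin, Aircraft}, which contains all of one fragment — lossless.
Dependency preservation: every FD's attributes lie within a single fragment, so each can be enforced locally — preserved.

lossless and dependency-preserving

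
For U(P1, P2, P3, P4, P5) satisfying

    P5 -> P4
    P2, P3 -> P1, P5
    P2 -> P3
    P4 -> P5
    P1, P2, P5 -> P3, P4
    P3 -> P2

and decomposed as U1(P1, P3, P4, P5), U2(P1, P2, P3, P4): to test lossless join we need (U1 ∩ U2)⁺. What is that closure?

P1, P2, P3, P4, P5

U1 ∩ U2 = {P1, P3, P4}.
P4 → P5 applies, adding P5
P3 → P2 applies, adding P2
Closure: {P1, P2, P3, P4, P5}.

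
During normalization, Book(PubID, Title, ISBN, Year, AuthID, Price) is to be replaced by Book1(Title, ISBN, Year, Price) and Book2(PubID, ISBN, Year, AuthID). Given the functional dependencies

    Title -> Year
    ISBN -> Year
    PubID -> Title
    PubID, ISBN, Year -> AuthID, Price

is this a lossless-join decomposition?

No

Common attributes: Book1 ∩ Book2 = {ISBN, Year}.
No dependency enlarges {ISBN, Year}, so (ISBN, Year)⁺ = {ISBN, Year}.
The closure contains neither all of Book1 = {Title, ISBN, Year, Price} nor all of Book2 = {PubID, ISBN, Year, AuthID}, so the common attributes are not a superkey of either fragment. The join is lossy.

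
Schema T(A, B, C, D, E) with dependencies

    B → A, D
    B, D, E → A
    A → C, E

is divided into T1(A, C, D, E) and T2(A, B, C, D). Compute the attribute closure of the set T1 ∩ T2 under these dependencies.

A, C, D, E

T1 ∩ T2 = {A, C, D}.
A → C, E applies, adding E
Closure: {A, C, D, E}.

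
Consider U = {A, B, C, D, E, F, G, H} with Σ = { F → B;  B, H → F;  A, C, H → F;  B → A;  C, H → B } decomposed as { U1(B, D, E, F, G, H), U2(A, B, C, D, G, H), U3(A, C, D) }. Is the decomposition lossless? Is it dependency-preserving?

Lossless test (chase): Rows 1 and 2 agree on B, H; apply B, H→F and equate their F entries. Rows 1 and 2 agree on B; apply B→A and equate their A entries. No row becomes fully distinguished — the join is lossy.
Dependency preservation: A, C, H → F is not contained in any single fragment, but the restricted closure of its left-hand side across the fragments still reaches the right-hand side; the remaining FDs each lie inside some fragment. All dependencies are preserved.

lossy but dependency-preserving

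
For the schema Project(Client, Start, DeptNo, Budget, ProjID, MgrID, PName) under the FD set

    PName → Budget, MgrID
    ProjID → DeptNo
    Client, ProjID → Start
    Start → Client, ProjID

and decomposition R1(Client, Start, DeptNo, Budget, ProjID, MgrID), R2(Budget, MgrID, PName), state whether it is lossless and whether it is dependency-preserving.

Lossless test: (Budget, MgrID)⁺ = {Budget, MgrID}, which is a superkey of neither fragment — lossy.
Dependency preservation: every FD's attributes lie within a single fragment, so each can be enforced locally — preserved.

lossy but dependency-preserving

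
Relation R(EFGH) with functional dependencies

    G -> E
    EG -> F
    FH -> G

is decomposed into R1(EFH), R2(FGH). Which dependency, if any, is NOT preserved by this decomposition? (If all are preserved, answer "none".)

G -> E

Check G → E: no single fragment contains all of {EG}, and the restricted closure of {G} across the fragments never reaches {E}.
EG → F is preserved.
FH → G is preserved.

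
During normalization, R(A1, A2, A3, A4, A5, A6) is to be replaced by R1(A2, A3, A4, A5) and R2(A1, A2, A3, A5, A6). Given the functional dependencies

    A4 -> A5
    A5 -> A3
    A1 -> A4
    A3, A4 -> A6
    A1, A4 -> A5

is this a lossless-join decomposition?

No

Common attributes: R1 ∩ R2 = {A2, A3, A5}.
No dependency enlarges {A2, A3, A5}, so (A2, A3, A5)⁺ = {A2, A3, A5}.
The closure contains neither all of R1 = {A2, A3, A4, A5} nor all of R2 = {A1, A2, A3, A5, A6}, so the common attributes are not a superkey of either fragment. The join is lossy.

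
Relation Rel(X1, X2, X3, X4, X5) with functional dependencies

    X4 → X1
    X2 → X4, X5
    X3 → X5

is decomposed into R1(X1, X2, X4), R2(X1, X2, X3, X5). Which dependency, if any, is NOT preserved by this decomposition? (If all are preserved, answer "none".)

X4 → X1 lies within R1.
X2 → X4, X5: restricted closure across fragments reaches X4, X5.
X3 → X5 lies within R2.
Every dependency is enforceable on the fragments, so the decomposition is dependency-preserving.

none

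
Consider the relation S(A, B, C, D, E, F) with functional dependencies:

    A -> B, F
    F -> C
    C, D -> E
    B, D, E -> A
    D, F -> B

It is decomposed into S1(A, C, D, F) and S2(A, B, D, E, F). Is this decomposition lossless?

Common attributes: S1 ∩ S2 = {A, D, F}.
Closure of {A, D, F}: A → B, F applies, adding B; F → C applies, adding C; C, D → E applies, adding E. So (A, D, F)⁺ = {A, B, C, D, E, F}.
This closure contains every attribute of S1, so S1 ∩ S2 → S1. The join is lossless.

Yes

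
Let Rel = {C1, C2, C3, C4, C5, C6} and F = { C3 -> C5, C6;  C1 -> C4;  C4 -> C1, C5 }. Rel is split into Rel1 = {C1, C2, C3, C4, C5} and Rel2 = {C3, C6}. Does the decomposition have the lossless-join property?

Yes

Common attributes: Rel1 ∩ Rel2 = {C3}.
Closure of {C3}: C3 → C5, C6 applies, adding C5, C6. So (C3)⁺ = {C3, C5, C6}.
This closure contains every attribute of Rel2, so Rel1 ∩ Rel2 → Rel2. The join is lossless.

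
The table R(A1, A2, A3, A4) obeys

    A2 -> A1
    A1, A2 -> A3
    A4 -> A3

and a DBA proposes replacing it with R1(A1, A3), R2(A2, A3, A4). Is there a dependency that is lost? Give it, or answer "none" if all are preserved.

Check A2 → A1: no single fragment contains all of {A1, A2}, and the restricted closure of {A2} across the fragments never reaches {A1}.
A1, A2 → A3 is preserved.
A4 → A3 is preserved.

A2 -> A1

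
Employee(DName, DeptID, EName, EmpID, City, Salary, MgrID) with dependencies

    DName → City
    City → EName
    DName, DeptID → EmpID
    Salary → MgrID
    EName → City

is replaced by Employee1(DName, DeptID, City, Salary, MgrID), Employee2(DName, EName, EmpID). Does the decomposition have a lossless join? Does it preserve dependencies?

lossy and not dependency-preserving

Lossless test: (DName)⁺ = {DName, EName, City}, which is a superkey of neither fragment — lossy.
Dependency preservation: the restricted closure of {City} across the fragments never reaches {EName}, so City → EName cannot be enforced without a join — not preserved.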